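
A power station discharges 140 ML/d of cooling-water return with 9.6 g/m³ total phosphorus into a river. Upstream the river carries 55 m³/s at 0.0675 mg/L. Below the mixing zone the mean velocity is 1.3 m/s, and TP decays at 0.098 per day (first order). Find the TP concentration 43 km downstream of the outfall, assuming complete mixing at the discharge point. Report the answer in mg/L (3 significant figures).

140 ML/d = 1.62 m³/s.
After complete mixing, C₀ = (1.62·9.6 + 55·0.0675) / 56.62 = 0.3403 mg/L.
Travel time t = 4.3e+04 m / 1.3 m/s = 3.308e+04 s = 0.3828 d.
C = 0.3403·exp(−0.098·0.3828) = 0.3403·0.9632 = 0.3278 mg/L.

0.328 mg/L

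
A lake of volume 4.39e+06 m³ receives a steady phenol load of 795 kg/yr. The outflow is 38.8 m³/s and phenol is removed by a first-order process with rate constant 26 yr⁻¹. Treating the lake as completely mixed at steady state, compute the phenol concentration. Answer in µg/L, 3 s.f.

Outflow Q = 38.8 m³/s × 3.156e+07 s/yr = 1.224e+09 m³/yr.
Steady-state CSTR mass balance: W = Q·C + k·V·C, so C = W/(Q + kV).
Q + kV = 1.224e+09 + 26·4.39e+06 = 1.339e+09 m³/yr.
C = 795/1.339e+09 = 5.939e-07 kg/m³ = 0.0005939 mg/L = 0.5939 µg/L.

0.594 µg/L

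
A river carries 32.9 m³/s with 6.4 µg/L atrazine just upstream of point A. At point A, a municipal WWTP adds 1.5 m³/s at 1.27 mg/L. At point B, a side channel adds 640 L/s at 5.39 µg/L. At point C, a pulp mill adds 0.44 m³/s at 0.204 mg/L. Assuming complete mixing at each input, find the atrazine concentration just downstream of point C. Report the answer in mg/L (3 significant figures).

0.0623 mg/L

6.4 µg/L = 0.0064 mg/L.
After input A: C = (32.9·0.0064 + 1.5·1.27) / 34.4 = 0.0615 mg/L.
640 L/s = 0.64 m³/s.
5.39 µg/L = 0.00539 mg/L.
After input B: C = (34.4·0.0615 + 0.64·0.00539) / 35.04 = 0.06047 mg/L.
After input C: C = (35.04·0.06047 + 0.44·0.204) / 35.48 = 0.06225 mg/L.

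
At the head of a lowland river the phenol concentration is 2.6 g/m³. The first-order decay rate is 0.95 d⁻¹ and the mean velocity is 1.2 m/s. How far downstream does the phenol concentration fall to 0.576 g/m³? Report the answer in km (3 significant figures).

164 km

From C = C₀·e^(−kt), t = ln(C₀/C)/k = ln(2.6/0.576)/0.95 = 1.507/0.95 = 1.586 d.
Distance = v·t = 1.2 m/s × 1.371e+05 s = 1.645e+05 m = 164.5 km.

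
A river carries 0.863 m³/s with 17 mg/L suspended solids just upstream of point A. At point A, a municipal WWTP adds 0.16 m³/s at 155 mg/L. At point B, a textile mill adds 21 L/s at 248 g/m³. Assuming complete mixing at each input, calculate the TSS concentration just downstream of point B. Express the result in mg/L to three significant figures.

42.8 mg/L

After input A: C = (0.863·17 + 0.16·155) / 1.023 = 38.58 mg/L.
21 L/s = 0.021 m³/s.
After input B: C = (1.023·38.58 + 0.021·248) / 1.044 = 42.8 mg/L.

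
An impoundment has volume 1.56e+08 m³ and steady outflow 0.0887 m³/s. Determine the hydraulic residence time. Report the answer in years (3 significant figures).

Q = 0.0887 m³/s × 3.156e+07 s/yr = 2.799e+06 m³/yr.
Hydraulic residence time τ = V/Q = 1.56e+08/2.799e+06 = 55.73 yr.

55.7 yr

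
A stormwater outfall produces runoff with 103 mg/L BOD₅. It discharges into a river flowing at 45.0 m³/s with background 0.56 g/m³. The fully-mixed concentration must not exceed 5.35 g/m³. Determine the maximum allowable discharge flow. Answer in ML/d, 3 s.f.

Mass balance at complete mixing: C_std·(Q_w + Q_r) = Q_w·C_e + Q_r·C_b.
Rearranging, Q_w = Q_r·(C_std − C_b)/(C_e − C_std) = 45.0·(5.35 − 0.56) / (103 − 5.35) = 2.207 m³/s.
= 190.7 ML/d.

191 ML/d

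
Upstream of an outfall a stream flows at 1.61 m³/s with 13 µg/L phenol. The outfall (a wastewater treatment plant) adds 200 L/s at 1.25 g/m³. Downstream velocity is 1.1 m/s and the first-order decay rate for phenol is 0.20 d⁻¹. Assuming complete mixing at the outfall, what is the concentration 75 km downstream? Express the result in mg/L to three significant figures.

0.128 mg/L

200 L/s = 0.2 m³/s.
13 µg/L = 0.013 mg/L.
After complete mixing, C₀ = (0.2·1.25 + 1.61·0.013) / 1.81 = 0.1497 mg/L.
Travel time t = 7.5e+04 m / 1.1 m/s = 6.818e+04 s = 0.7891 d.
C = 0.1497·exp(−0.20·0.7891) = 0.1497·0.854 = 0.1278 mg/L.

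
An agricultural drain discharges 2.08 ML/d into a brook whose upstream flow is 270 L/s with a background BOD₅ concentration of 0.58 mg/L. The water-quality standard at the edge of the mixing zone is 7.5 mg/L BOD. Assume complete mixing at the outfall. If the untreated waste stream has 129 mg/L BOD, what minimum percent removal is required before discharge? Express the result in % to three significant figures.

34.0 %

2.08 ML/d = 0.02407 m³/s.
270 L/s = 0.27 m³/s.
Mass balance: 7.5·0.2941 = 0.02407·Cₑ + 0.27·0.58.
Cₑ = (2.206 − 0.1566) / 0.02407 = 85.11 mg/L.
Required removal = 1 − 85.11/129 = 34.02 %.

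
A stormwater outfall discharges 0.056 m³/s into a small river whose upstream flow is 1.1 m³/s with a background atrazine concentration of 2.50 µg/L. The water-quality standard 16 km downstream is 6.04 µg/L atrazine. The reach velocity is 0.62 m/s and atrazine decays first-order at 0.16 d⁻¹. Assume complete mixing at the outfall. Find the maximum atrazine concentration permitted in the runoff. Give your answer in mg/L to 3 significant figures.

2.50 µg/L = 0.0025 mg/L.
6.04 µg/L = 0.00604 mg/L.
Travel time to the compliance point: t = 1.6e+04/0.62 = 2.581e+04 s = 0.2987 d; decay factor exp(−0.16·0.2987) = 0.9533.
So the concentration just after mixing may be at most 0.00604/0.9533 = 0.006336 mg/L.
Mass balance: 0.006336·1.156 = 0.056·Cₑ + 1.1·0.0025.
Cₑ = (0.007324 − 0.00275) / 0.056 = 0.08168 mg/L.

0.0817 mg/L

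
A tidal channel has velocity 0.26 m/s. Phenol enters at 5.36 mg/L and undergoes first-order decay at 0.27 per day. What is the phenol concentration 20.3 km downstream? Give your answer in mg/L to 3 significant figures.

Travel time t = 20.3 km / 0.26 m/s = 2.03e+04/0.26 = 7.808e+04 s = 0.9037 d.
First-order decay: C = 5.36·exp(−0.27·0.9037) = 5.36·0.7835 = 4.2 mg/L.

4.20 mg/L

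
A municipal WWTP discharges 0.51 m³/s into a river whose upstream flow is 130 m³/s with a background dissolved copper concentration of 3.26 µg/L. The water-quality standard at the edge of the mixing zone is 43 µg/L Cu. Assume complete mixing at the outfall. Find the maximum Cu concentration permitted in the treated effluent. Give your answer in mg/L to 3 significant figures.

10.2 mg/L

3.26 µg/L = 0.00326 mg/L.
43 µg/L = 0.043 mg/L.
Mass balance: 0.043·130.5 = 0.51·Cₑ + 130·0.00326.
Cₑ = (5.612 − 0.4238) / 0.51 = 10.17 mg/L.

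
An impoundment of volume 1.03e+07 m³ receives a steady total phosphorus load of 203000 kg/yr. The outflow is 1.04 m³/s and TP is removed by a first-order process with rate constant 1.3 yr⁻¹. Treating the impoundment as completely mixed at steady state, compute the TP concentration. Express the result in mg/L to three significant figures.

4.39 mg/L

Outflow Q = 1.04 m³/s × 3.156e+07 s/yr = 3.282e+07 m³/yr.
Steady-state CSTR mass balance: W = Q·C + k·V·C, so C = W/(Q + kV).
Q + kV = 3.282e+07 + 1.3·1.03e+07 = 4.621e+07 m³/yr.
C = 203000/4.621e+07 = 0.004393 kg/m³ = 4.393 mg/L.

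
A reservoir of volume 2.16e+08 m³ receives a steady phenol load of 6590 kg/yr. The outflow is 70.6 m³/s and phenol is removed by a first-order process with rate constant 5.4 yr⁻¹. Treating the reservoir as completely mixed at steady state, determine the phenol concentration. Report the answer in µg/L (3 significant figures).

1.94 µg/L

Outflow Q = 70.6 m³/s × 3.156e+07 s/yr = 2.228e+09 m³/yr.
Steady-state CSTR mass balance: W = Q·C + k·V·C, so C = W/(Q + kV).
Q + kV = 2.228e+09 + 5.4·2.16e+08 = 3.394e+09 m³/yr.
C = 6590/3.394e+09 = 1.941e-06 kg/m³ = 0.001941 mg/L = 1.941 µg/L.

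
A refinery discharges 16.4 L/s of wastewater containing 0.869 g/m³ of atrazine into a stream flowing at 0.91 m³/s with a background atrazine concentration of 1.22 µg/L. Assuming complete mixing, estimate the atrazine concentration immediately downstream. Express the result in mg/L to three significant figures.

0.0166 mg/L

16.4 L/s = 0.0164 m³/s.
1.22 µg/L = 0.00122 mg/L.
Flow-weighted mixing gives C = (0.0164·0.869 + 0.91·0.00122) / (0.0164 + 0.91) = 0.01536/0.9264 = 0.01658 mg/L.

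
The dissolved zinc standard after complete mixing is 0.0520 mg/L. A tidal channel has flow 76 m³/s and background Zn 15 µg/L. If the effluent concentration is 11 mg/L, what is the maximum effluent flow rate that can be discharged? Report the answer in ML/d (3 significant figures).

22.2 ML/d

15 µg/L = 0.015 mg/L.
Mass balance at complete mixing: C_std·(Q_w + Q_r) = Q_w·C_e + Q_r·C_b.
Rearranging, Q_w = Q_r·(C_std − C_b)/(C_e − C_std) = 76·(0.052 − 0.015) / (11 − 0.052) = 0.2569 m³/s.
= 22.19 ML/d.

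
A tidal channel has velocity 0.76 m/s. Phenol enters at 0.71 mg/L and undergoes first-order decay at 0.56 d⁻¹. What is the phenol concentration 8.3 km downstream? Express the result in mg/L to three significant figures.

Travel time t = 8.3 km / 0.76 m/s = 8300/0.76 = 1.092e+04 s = 0.1264 d.
First-order decay: C = 0.71·exp(−0.56·0.1264) = 0.71·0.9317 = 0.6615 mg/L.

0.661 mg/L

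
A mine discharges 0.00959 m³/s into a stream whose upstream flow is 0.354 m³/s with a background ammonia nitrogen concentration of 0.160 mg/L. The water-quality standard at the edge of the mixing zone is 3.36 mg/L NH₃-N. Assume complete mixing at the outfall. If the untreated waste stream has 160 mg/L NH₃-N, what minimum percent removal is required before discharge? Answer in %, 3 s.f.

24.1 %

Mass balance: 3.36·0.3636 = 0.00959·Cₑ + 0.354·0.16.
Cₑ = (1.222 − 0.05664) / 0.00959 = 121.5 mg/L.
Required removal = 1 − 121.5/160 = 24.07 %.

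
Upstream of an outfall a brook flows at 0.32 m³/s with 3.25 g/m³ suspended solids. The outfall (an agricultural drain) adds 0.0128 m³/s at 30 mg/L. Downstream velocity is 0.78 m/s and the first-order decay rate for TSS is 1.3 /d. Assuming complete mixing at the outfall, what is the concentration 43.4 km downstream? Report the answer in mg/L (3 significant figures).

After complete mixing, C₀ = (0.0128·30 + 0.32·3.25) / 0.3328 = 4.279 mg/L.
Travel time t = 4.34e+04 m / 0.78 m/s = 5.564e+04 s = 0.644 d.
C = 4.279·exp(−1.3·0.644) = 4.279·0.4329 = 1.852 mg/L.

1.85 mg/L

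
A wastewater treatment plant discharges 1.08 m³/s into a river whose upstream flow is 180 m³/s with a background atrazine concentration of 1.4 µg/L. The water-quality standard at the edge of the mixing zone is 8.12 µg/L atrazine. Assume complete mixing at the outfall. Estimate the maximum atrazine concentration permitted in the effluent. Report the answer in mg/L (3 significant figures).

1.13 mg/L

1.4 µg/L = 0.0014 mg/L.
8.12 µg/L = 0.00812 mg/L.
Mass balance: 0.00812·181.1 = 1.08·Cₑ + 180·0.0014.
Cₑ = (1.47 − 0.252) / 1.08 = 1.128 mg/L.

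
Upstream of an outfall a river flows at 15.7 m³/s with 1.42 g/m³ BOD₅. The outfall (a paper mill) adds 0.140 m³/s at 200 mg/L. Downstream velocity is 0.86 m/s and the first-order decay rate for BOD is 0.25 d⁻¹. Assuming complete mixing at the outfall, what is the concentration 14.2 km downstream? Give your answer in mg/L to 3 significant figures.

After complete mixing, C₀ = (0.14·200 + 15.7·1.42) / 15.84 = 3.175 mg/L.
Travel time t = 1.42e+04 m / 0.86 m/s = 1.651e+04 s = 0.1911 d.
C = 3.175·exp(−0.25·0.1911) = 3.175·0.9533 = 3.027 mg/L.

3.03 mg/L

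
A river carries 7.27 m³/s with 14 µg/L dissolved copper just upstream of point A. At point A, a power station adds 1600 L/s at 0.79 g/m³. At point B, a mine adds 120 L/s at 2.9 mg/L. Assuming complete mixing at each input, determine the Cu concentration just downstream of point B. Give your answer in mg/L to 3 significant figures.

0.191 mg/L

14 µg/L = 0.014 mg/L.
1600 L/s = 1.6 m³/s.
After input A: C = (7.27·0.014 + 1.6·0.79) / 8.87 = 0.154 mg/L.
120 L/s = 0.12 m³/s.
After input B: C = (8.87·0.154 + 0.12·2.9) / 8.99 = 0.1906 mg/L.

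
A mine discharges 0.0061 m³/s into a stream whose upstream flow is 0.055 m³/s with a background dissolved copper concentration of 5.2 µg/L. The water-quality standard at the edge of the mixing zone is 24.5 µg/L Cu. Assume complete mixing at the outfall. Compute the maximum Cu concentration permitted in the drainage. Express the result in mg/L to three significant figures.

5.2 µg/L = 0.0052 mg/L.
24.5 µg/L = 0.0245 mg/L.
Mass balance: 0.0245·0.0611 = 0.0061·Cₑ + 0.055·0.0052.
Cₑ = (0.001497 − 0.000286) / 0.0061 = 0.1985 mg/L.

0.199 mg/L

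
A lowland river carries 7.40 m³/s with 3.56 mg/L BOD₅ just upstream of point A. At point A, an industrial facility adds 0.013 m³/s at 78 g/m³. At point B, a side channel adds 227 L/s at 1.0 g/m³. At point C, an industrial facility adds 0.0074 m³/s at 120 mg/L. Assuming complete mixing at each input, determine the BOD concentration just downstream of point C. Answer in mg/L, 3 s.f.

After input A: C = (7.4·3.56 + 0.013·78) / 7.413 = 3.691 mg/L.
227 L/s = 0.227 m³/s.
After input B: C = (7.413·3.691 + 0.227·1) / 7.64 = 3.611 mg/L.
After input C: C = (7.64·3.611 + 0.0074·120) / 7.647 = 3.723 mg/L.

3.72 mg/L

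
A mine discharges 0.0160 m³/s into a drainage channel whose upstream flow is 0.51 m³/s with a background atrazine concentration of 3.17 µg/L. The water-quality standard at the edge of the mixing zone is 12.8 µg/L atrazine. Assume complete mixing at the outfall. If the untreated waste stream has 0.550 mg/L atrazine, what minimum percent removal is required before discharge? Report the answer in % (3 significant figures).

41.9 %

3.17 µg/L = 0.00317 mg/L.
12.8 µg/L = 0.0128 mg/L.
Mass balance: 0.0128·0.526 = 0.016·Cₑ + 0.51·0.00317.
Cₑ = (0.006733 − 0.001617) / 0.016 = 0.3198 mg/L.
Required removal = 1 − 0.3198/0.550 = 41.86 %.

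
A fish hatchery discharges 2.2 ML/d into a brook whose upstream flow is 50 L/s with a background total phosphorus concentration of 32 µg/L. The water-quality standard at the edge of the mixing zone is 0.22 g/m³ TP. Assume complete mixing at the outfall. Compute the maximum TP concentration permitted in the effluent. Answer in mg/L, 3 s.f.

2.2 ML/d = 0.02546 m³/s.
50 L/s = 0.05 m³/s.
32 µg/L = 0.032 mg/L.
Mass balance: 0.22·0.07546 = 0.02546·Cₑ + 0.05·0.032.
Cₑ = (0.0166 − 0.0016) / 0.02546 = 0.5892 mg/L.

0.589 mg/L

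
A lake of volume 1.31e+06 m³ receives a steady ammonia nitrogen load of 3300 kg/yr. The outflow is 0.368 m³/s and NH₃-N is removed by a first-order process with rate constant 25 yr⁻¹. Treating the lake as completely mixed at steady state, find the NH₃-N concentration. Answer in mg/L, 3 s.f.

0.0744 mg/L

Outflow Q = 0.368 m³/s × 3.156e+07 s/yr = 1.161e+07 m³/yr.
Steady-state CSTR mass balance: W = Q·C + k·V·C, so C = W/(Q + kV).
Q + kV = 1.161e+07 + 25·1.31e+06 = 4.436e+07 m³/yr.
C = 3300/4.436e+07 = 7.439e-05 kg/m³ = 0.07439 mg/L.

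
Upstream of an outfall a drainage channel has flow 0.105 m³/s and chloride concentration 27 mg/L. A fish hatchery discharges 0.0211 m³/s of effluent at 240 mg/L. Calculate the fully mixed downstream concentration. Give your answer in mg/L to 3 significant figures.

62.6 mg/L

Flow-weighted mixing gives C = (0.0211·240 + 0.105·27) / (0.0211 + 0.105) = 7.899/0.1261 = 62.64 mg/L.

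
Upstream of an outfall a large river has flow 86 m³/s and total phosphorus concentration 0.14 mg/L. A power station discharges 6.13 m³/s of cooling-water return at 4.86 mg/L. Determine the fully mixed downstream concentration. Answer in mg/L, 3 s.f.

Flow-weighted mixing gives C = (6.13·4.86 + 86·0.14) / (6.13 + 86) = 41.83/92.13 = 0.4541 mg/L.

0.454 mg/L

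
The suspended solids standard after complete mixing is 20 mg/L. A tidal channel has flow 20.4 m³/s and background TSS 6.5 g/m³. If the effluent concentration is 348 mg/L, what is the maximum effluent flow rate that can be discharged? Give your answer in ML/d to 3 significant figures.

72.5 ML/d

Mass balance at complete mixing: C_std·(Q_w + Q_r) = Q_w·C_e + Q_r·C_b.
Rearranging, Q_w = Q_r·(C_std − C_b)/(C_e − C_std) = 20.4·(20 − 6.5) / (348 − 20) = 0.8396 m³/s.
= 72.54 ML/d.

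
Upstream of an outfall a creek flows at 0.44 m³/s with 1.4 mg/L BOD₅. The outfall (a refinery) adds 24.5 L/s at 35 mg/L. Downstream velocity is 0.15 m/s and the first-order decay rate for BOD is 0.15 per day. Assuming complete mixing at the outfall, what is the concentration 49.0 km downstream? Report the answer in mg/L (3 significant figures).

1.80 mg/L

24.5 L/s = 0.0245 m³/s.
After complete mixing, C₀ = (0.0245·35 + 0.44·1.4) / 0.4645 = 3.172 mg/L.
Travel time t = 4.9e+04 m / 0.15 m/s = 3.267e+05 s = 3.781 d.
C = 3.172·exp(−0.15·3.781) = 3.172·0.5672 = 1.799 mg/L.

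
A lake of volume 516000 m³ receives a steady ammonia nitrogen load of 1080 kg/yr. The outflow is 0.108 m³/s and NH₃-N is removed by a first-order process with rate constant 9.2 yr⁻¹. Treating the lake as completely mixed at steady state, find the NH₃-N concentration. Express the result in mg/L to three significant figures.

Outflow Q = 0.108 m³/s × 3.156e+07 s/yr = 3.408e+06 m³/yr.
Steady-state CSTR mass balance: W = Q·C + k·V·C, so C = W/(Q + kV).
Q + kV = 3.408e+06 + 9.2·516000 = 8.155e+06 m³/yr.
C = 1080/8.155e+06 = 0.0001324 kg/m³ = 0.1324 mg/L.

0.132 mg/L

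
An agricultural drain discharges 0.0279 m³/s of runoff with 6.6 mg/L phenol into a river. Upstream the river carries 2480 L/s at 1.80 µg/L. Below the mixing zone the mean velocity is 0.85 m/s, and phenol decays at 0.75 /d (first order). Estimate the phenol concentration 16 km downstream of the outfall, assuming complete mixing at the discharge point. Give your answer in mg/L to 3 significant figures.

2480 L/s = 2.48 m³/s.
1.80 µg/L = 0.0018 mg/L.
After complete mixing, C₀ = (0.0279·6.6 + 2.48·0.0018) / 2.508 = 0.0752 mg/L.
Travel time t = 1.6e+04 m / 0.85 m/s = 1.882e+04 s = 0.2179 d.
C = 0.0752·exp(−0.75·0.2179) = 0.0752·0.8493 = 0.06387 mg/L.

0.0639 mg/L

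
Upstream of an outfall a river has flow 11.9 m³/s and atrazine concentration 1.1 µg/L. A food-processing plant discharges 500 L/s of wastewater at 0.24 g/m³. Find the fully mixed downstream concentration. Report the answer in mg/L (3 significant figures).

0.0107 mg/L

500 L/s = 0.5 m³/s.
1.1 µg/L = 0.0011 mg/L.
Conservation of mass across the mixing zone: C = (0.5·0.24 + 11.9·0.0011) / (0.5 + 11.9) = 0.1331/12.4 = 0.01073 mg/L.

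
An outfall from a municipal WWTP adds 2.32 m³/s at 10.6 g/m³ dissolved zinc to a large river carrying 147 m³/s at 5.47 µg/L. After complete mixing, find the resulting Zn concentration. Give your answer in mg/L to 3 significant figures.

5.47 µg/L = 0.00547 mg/L.
By mass balance at complete mixing, C = (2.32·10.6 + 147·0.00547) / (2.32 + 147) = 25.4/149.3 = 0.1701 mg/L.

0.170 mg/L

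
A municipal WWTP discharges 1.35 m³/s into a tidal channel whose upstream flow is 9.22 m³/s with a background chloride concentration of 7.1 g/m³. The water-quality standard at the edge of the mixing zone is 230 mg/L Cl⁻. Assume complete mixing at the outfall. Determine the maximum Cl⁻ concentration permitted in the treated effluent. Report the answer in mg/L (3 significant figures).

Mass balance: 230·10.57 = 1.35·Cₑ + 9.22·7.1.
Cₑ = (2431 − 65.46) / 1.35 = 1752 mg/L.

1750 mg/L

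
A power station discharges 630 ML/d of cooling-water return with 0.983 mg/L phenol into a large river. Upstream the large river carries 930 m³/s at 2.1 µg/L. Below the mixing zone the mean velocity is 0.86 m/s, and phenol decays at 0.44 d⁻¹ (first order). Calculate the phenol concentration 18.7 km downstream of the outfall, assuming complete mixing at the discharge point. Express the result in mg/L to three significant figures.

630 ML/d = 7.292 m³/s.
2.1 µg/L = 0.0021 mg/L.
After complete mixing, C₀ = (7.292·0.983 + 930·0.0021) / 937.3 = 0.009731 mg/L.
Travel time t = 1.87e+04 m / 0.86 m/s = 2.174e+04 s = 0.2517 d.
C = 0.009731·exp(−0.44·0.2517) = 0.009731·0.8952 = 0.008711 mg/L.

0.00871 mg/L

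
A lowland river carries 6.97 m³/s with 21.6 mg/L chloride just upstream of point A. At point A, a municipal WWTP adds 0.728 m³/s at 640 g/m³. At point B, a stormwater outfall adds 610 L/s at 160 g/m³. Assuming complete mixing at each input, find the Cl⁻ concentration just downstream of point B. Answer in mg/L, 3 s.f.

85.9 mg/L

After input A: C = (6.97·21.6 + 0.728·640) / 7.698 = 80.08 mg/L.
610 L/s = 0.61 m³/s.
After input B: C = (7.698·80.08 + 0.61·160) / 8.308 = 85.95 mg/L.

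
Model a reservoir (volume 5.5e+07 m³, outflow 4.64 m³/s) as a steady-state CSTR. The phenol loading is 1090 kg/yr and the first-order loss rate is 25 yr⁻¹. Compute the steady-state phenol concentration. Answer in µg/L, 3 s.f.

Outflow Q = 4.64 m³/s × 3.156e+07 s/yr = 1.464e+08 m³/yr.
Steady-state CSTR mass balance: W = Q·C + k·V·C, so C = W/(Q + kV).
Q + kV = 1.464e+08 + 25·5.5e+07 = 1.521e+09 m³/yr.
C = 1090/1.521e+09 = 7.164e-07 kg/m³ = 0.0007164 mg/L = 0.7164 µg/L.

0.716 µg/L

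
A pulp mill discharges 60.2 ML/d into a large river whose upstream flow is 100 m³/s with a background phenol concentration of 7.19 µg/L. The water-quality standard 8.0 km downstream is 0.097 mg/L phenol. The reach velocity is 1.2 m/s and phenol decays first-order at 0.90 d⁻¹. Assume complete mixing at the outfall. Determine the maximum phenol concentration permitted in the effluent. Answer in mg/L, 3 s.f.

60.2 ML/d = 0.6968 m³/s.
7.19 µg/L = 0.00719 mg/L.
Travel time to the compliance point: t = 8000/1.2 = 6667 s = 0.07716 d; decay factor exp(−0.90·0.07716) = 0.9329.
So the concentration just after mixing may be at most 0.097/0.9329 = 0.104 mg/L.
Mass balance: 0.104·100.7 = 0.6968·Cₑ + 100·0.00719.
Cₑ = (10.47 − 0.719) / 0.6968 = 13.99 mg/L.

14.0 mg/L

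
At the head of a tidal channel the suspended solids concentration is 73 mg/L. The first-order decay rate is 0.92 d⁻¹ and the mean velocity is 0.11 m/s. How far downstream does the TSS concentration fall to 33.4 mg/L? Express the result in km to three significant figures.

8.08 km

From C = C₀·e^(−kt), t = ln(C₀/C)/k = ln(73/33.4)/0.92 = 0.7819/0.92 = 0.8499 d.
Distance = v·t = 0.11 m/s × 7.343e+04 s = 8077 m = 8.077 km.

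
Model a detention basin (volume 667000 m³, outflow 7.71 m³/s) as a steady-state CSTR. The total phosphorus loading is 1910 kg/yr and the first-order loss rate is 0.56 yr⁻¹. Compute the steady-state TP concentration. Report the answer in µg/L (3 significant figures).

Outflow Q = 7.71 m³/s × 3.156e+07 s/yr = 2.433e+08 m³/yr.
Steady-state CSTR mass balance: W = Q·C + k·V·C, so C = W/(Q + kV).
Q + kV = 2.433e+08 + 0.56·667000 = 2.437e+08 m³/yr.
C = 1910/2.437e+08 = 7.838e-06 kg/m³ = 0.007838 mg/L = 7.838 µg/L.

7.84 µg/L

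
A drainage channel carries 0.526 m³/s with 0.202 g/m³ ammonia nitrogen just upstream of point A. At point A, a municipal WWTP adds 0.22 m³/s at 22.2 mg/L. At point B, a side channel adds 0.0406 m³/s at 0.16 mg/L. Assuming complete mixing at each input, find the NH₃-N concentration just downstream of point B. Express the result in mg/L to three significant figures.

After input A: C = (0.526·0.202 + 0.22·22.2) / 0.746 = 6.689 mg/L.
After input B: C = (0.746·6.689 + 0.0406·0.16) / 0.7866 = 6.352 mg/L.

6.35 mg/L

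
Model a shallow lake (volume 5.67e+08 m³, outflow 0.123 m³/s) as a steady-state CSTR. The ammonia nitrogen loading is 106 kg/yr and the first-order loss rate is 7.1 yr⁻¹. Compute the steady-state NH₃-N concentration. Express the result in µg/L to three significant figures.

Outflow Q = 0.123 m³/s × 3.156e+07 s/yr = 3.882e+06 m³/yr.
Steady-state CSTR mass balance: W = Q·C + k·V·C, so C = W/(Q + kV).
Q + kV = 3.882e+06 + 7.1·5.67e+08 = 4.03e+09 m³/yr.
C = 106/4.03e+09 = 2.631e-08 kg/m³ = 2.631e-05 mg/L = 0.02631 µg/L.

0.0263 µg/L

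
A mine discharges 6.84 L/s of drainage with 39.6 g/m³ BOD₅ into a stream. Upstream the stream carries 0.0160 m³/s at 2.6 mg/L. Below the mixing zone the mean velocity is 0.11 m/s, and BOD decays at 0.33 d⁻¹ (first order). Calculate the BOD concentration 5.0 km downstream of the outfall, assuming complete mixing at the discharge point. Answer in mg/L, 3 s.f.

11.5 mg/L

6.84 L/s = 0.00684 m³/s.
After complete mixing, C₀ = (0.00684·39.6 + 0.016·2.6) / 0.02284 = 13.68 mg/L.
Travel time t = 5000 m / 0.11 m/s = 4.545e+04 s = 0.5261 d.
C = 13.68·exp(−0.33·0.5261) = 13.68·0.8406 = 11.5 mg/L.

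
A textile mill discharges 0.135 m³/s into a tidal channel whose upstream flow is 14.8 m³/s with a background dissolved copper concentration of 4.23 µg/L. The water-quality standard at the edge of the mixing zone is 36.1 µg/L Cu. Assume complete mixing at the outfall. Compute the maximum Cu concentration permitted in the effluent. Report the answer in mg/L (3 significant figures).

4.23 µg/L = 0.00423 mg/L.
36.1 µg/L = 0.0361 mg/L.
Mass balance: 0.0361·14.94 = 0.135·Cₑ + 14.8·0.00423.
Cₑ = (0.5392 − 0.0626) / 0.135 = 3.53 mg/L.

3.53 mg/L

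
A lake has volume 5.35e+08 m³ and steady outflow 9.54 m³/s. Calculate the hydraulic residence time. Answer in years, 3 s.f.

Q = 9.54 m³/s × 3.156e+07 s/yr = 3.011e+08 m³/yr.
Hydraulic residence time τ = V/Q = 5.35e+08/3.011e+08 = 1.777 yr.

1.78 yr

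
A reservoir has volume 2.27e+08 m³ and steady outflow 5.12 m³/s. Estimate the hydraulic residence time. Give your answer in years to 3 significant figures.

Q = 5.12 m³/s × 3.156e+07 s/yr = 1.616e+08 m³/yr.
Hydraulic residence time τ = V/Q = 2.27e+08/1.616e+08 = 1.405 yr.

1.40 yr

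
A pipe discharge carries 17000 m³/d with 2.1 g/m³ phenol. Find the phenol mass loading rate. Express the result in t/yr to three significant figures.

13.0 t/yr

17000 m³/d = 0.1968 m³/s.
Mass flux = Q·C = 0.1968 m³/s × 2.1 g/m³ = 0.4132 g/s.
= 0.4132 g/s × 31.56 = 13.04 t/yr.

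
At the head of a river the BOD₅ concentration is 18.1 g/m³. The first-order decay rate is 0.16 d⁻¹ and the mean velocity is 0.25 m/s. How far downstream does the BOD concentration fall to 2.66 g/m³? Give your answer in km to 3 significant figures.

From C = C₀·e^(−kt), t = ln(C₀/C)/k = ln(18.1/2.66)/0.16 = 1.918/0.16 = 11.98 d.
Distance = v·t = 0.25 m/s × 1.035e+06 s = 2.589e+05 m = 258.9 km.

259 km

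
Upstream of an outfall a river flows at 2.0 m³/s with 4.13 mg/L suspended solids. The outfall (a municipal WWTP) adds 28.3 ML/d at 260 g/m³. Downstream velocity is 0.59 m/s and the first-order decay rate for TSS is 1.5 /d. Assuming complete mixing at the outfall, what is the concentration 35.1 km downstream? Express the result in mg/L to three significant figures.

28.3 ML/d = 0.3275 m³/s.
After complete mixing, C₀ = (0.3275·260 + 2·4.13) / 2.328 = 40.14 mg/L.
Travel time t = 3.51e+04 m / 0.59 m/s = 5.949e+04 s = 0.6886 d.
C = 40.14·exp(−1.5·0.6886) = 40.14·0.356 = 14.29 mg/L.

14.3 mg/L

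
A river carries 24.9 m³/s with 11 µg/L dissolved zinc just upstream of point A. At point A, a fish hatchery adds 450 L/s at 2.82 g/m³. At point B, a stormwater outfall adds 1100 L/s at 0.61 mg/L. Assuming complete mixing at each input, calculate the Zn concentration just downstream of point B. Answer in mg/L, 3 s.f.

0.0837 mg/L

11 µg/L = 0.011 mg/L.
450 L/s = 0.45 m³/s.
After input A: C = (24.9·0.011 + 0.45·2.82) / 25.35 = 0.06086 mg/L.
1100 L/s = 1.1 m³/s.
After input B: C = (25.35·0.06086 + 1.1·0.61) / 26.45 = 0.0837 mg/L.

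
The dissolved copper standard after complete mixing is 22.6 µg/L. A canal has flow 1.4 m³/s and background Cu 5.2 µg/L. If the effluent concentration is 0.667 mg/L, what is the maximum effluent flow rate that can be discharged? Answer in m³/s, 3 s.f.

5.2 µg/L = 0.0052 mg/L.
22.6 µg/L = 0.0226 mg/L.
Mass balance at complete mixing: C_std·(Q_w + Q_r) = Q_w·C_e + Q_r·C_b.
Rearranging, Q_w = Q_r·(C_std − C_b)/(C_e − C_std) = 1.4·(0.0226 − 0.0052) / (0.667 − 0.0226) = 0.0378 m³/s.

0.0378 m³/s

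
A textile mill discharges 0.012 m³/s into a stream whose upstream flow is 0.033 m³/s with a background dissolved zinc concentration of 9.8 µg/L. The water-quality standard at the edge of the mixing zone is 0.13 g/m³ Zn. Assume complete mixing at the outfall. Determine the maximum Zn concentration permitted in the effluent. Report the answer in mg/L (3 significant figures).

0.461 mg/L

9.8 µg/L = 0.0098 mg/L.
Mass balance: 0.13·0.045 = 0.012·Cₑ + 0.033·0.0098.
Cₑ = (0.00585 − 0.0003234) / 0.012 = 0.4606 mg/L.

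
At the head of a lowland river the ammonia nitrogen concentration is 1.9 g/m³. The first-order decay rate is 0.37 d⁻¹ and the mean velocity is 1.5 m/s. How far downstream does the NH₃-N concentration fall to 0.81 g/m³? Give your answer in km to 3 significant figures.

299 km

From C = C₀·e^(−kt), t = ln(C₀/C)/k = ln(1.9/0.81)/0.37 = 0.8526/0.37 = 2.304 d.
Distance = v·t = 1.5 m/s × 1.991e+05 s = 2.986e+05 m = 298.6 km.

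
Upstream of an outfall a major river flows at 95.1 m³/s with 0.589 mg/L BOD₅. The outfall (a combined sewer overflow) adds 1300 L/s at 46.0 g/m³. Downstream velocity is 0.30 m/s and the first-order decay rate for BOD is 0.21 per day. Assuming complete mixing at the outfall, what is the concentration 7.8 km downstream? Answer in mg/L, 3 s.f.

1.13 mg/L

1300 L/s = 1.3 m³/s.
After complete mixing, C₀ = (1.3·46 + 95.1·0.589) / 96.4 = 1.201 mg/L.
Travel time t = 7800 m / 0.30 m/s = 2.6e+04 s = 0.3009 d.
C = 1.201·exp(−0.21·0.3009) = 1.201·0.9388 = 1.128 mg/L.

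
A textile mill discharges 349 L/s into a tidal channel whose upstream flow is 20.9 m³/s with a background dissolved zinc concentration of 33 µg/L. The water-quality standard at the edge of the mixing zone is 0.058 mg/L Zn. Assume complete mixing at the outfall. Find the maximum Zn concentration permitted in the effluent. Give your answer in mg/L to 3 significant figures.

349 L/s = 0.349 m³/s.
33 µg/L = 0.033 mg/L.
Mass balance: 0.058·21.25 = 0.349·Cₑ + 20.9·0.033.
Cₑ = (1.232 − 0.6897) / 0.349 = 1.555 mg/L.

1.56 mg/L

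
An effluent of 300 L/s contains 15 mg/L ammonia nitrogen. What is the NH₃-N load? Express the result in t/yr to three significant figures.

142 t/yr

300 L/s = 0.3 m³/s.
Mass flux = Q·C = 0.3 m³/s × 15 g/m³ = 4.5 g/s.
= 4.5 g/s × 31.56 = 142 t/yr.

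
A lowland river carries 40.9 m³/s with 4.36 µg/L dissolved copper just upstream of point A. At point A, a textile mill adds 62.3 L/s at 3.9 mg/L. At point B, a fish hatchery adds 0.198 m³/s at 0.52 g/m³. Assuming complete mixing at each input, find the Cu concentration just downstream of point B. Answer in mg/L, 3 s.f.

4.36 µg/L = 0.00436 mg/L.
62.3 L/s = 0.0623 m³/s.
After input A: C = (40.9·0.00436 + 0.0623·3.9) / 40.96 = 0.01028 mg/L.
After input B: C = (40.96·0.01028 + 0.198·0.52) / 41.16 = 0.01274 mg/L.

0.0127 mg/L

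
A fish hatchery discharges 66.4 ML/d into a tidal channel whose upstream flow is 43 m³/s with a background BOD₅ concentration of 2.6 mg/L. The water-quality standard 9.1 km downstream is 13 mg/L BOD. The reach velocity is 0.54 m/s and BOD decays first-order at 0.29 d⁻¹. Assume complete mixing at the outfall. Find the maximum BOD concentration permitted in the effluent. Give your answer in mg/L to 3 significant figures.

66.4 ML/d = 0.7685 m³/s.
Travel time to the compliance point: t = 9100/0.54 = 1.685e+04 s = 0.195 d; decay factor exp(−0.29·0.195) = 0.945.
So the concentration just after mixing may be at most 13/0.945 = 13.76 mg/L.
Mass balance: 13.76·43.77 = 0.7685·Cₑ + 43·2.6.
Cₑ = (602.1 − 111.8) / 0.7685 = 638 mg/L.

638 mg/L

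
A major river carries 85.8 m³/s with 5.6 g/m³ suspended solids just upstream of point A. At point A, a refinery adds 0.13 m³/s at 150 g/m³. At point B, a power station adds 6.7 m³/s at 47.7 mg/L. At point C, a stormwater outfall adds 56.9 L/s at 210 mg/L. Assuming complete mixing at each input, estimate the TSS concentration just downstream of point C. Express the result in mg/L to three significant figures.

After input A: C = (85.8·5.6 + 0.13·150) / 85.93 = 5.818 mg/L.
After input B: C = (85.93·5.818 + 6.7·47.7) / 92.63 = 8.848 mg/L.
56.9 L/s = 0.0569 m³/s.
After input C: C = (92.63·8.848 + 0.0569·210) / 92.69 = 8.971 mg/L.

8.97 mg/L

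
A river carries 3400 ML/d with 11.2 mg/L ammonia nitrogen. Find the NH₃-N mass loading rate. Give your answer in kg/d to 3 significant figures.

38100 kg/d

3400 ML/d = 39.35 m³/s.
Mass flux = Q·C = 39.35 m³/s × 11.2 g/m³ = 440.7 g/s.
= 440.7 g/s × 86.4 = 3.808e+04 kg/d.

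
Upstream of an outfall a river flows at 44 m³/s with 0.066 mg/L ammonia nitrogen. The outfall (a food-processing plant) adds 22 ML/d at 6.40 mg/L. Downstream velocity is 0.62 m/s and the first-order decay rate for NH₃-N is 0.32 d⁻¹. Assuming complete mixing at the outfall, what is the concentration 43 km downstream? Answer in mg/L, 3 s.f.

0.0792 mg/L

22 ML/d = 0.2546 m³/s.
After complete mixing, C₀ = (0.2546·6.4 + 44·0.066) / 44.25 = 0.1024 mg/L.
Travel time t = 4.3e+04 m / 0.62 m/s = 6.935e+04 s = 0.8027 d.
C = 0.1024·exp(−0.32·0.8027) = 0.1024·0.7735 = 0.07924 mg/L.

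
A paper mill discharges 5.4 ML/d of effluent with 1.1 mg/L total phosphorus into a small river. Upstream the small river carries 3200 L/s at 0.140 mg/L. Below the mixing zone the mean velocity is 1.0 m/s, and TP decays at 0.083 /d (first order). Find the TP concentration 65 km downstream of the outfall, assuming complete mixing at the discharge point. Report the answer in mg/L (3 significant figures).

5.4 ML/d = 0.0625 m³/s.
3200 L/s = 3.2 m³/s.
After complete mixing, C₀ = (0.0625·1.1 + 3.2·0.14) / 3.263 = 0.1584 mg/L.
Travel time t = 6.5e+04 m / 1.0 m/s = 6.5e+04 s = 0.7523 d.
C = 0.1584·exp(−0.083·0.7523) = 0.1584·0.9395 = 0.1488 mg/L.

0.149 mg/L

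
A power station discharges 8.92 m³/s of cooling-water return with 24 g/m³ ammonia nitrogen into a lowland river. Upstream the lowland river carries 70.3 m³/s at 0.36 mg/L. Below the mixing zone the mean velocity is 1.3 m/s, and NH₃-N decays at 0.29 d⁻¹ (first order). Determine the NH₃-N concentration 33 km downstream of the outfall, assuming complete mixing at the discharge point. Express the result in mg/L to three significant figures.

2.78 mg/L

After complete mixing, C₀ = (8.92·24 + 70.3·0.36) / 79.22 = 3.022 mg/L.
Travel time t = 3.3e+04 m / 1.3 m/s = 2.538e+04 s = 0.2938 d.
C = 3.022·exp(−0.29·0.2938) = 3.022·0.9183 = 2.775 mg/L.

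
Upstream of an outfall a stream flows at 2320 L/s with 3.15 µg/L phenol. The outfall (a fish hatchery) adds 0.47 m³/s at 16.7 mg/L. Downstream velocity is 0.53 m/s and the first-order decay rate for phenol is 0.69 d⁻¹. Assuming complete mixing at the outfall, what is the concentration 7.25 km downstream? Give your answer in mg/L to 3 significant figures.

2.52 mg/L

2320 L/s = 2.32 m³/s.
3.15 µg/L = 0.00315 mg/L.
After complete mixing, C₀ = (0.47·16.7 + 2.32·0.00315) / 2.79 = 2.816 mg/L.
Travel time t = 7250 m / 0.53 m/s = 1.368e+04 s = 0.1583 d.
C = 2.816·exp(−0.69·0.1583) = 2.816·0.8965 = 2.524 mg/L.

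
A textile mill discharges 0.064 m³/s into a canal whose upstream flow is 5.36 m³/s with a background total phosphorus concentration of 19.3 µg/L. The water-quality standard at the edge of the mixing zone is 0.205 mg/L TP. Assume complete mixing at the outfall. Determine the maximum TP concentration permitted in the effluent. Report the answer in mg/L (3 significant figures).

19.3 µg/L = 0.0193 mg/L.
Mass balance: 0.205·5.424 = 0.064·Cₑ + 5.36·0.0193.
Cₑ = (1.112 − 0.1034) / 0.064 = 15.76 mg/L.

15.8 mg/L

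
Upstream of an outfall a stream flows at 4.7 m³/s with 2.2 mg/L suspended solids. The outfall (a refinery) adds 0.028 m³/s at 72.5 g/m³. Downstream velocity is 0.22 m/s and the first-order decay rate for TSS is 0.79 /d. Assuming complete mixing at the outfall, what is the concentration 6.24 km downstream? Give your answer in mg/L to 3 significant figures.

2.02 mg/L

After complete mixing, C₀ = (0.028·72.5 + 4.7·2.2) / 4.728 = 2.616 mg/L.
Travel time t = 6240 m / 0.22 m/s = 2.836e+04 s = 0.3283 d.
C = 2.616·exp(−0.79·0.3283) = 2.616·0.7716 = 2.019 mg/L.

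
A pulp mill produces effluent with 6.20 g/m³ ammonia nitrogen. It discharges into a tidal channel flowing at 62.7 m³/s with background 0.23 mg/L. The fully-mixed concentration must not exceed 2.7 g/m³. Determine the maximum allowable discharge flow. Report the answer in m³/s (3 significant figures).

44.2 m³/s

Mass balance at complete mixing: C_std·(Q_w + Q_r) = Q_w·C_e + Q_r·C_b.
Rearranging, Q_w = Q_r·(C_std − C_b)/(C_e − C_std) = 62.7·(2.7 − 0.23) / (6.2 − 2.7) = 44.25 m³/s.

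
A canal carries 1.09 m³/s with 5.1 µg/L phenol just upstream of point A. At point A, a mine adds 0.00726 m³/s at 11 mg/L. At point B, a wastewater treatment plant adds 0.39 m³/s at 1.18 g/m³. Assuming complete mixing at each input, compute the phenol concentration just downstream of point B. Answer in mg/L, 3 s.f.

5.1 µg/L = 0.0051 mg/L.
After input A: C = (1.09·0.0051 + 0.00726·11) / 1.097 = 0.07785 mg/L.
After input B: C = (1.097·0.07785 + 0.39·1.18) / 1.487 = 0.3669 mg/L.

0.367 mg/L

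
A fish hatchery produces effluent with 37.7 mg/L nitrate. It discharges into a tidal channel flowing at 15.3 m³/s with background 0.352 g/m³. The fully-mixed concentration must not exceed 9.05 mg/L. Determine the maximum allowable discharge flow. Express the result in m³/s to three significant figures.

4.65 m³/s

Mass balance at complete mixing: C_std·(Q_w + Q_r) = Q_w·C_e + Q_r·C_b.
Rearranging, Q_w = Q_r·(C_std − C_b)/(C_e − C_std) = 15.3·(9.05 − 0.352) / (37.7 − 9.05) = 4.645 m³/s.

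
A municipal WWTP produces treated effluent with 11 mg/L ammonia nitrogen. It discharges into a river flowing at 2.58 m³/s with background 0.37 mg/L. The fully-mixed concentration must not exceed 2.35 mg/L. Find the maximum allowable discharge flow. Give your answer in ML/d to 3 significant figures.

51.0 ML/d

Mass balance at complete mixing: C_std·(Q_w + Q_r) = Q_w·C_e + Q_r·C_b.
Rearranging, Q_w = Q_r·(C_std − C_b)/(C_e − C_std) = 2.58·(2.35 − 0.37) / (11 − 2.35) = 0.5906 m³/s.
= 51.02 ML/d.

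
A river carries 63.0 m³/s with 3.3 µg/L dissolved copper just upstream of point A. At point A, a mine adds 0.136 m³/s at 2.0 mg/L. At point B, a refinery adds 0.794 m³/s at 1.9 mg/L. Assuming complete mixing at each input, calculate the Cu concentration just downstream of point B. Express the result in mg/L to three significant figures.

3.3 µg/L = 0.0033 mg/L.
After input A: C = (63·0.0033 + 0.136·2) / 63.14 = 0.007601 mg/L.
After input B: C = (63.14·0.007601 + 0.794·1.9) / 63.93 = 0.0311 mg/L.

0.0311 mg/L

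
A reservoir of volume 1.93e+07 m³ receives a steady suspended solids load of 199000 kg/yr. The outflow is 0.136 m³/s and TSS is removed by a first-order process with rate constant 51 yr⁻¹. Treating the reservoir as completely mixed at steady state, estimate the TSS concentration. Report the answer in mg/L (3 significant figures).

0.201 mg/L

Outflow Q = 0.136 m³/s × 3.156e+07 s/yr = 4.292e+06 m³/yr.
Steady-state CSTR mass balance: W = Q·C + k·V·C, so C = W/(Q + kV).
Q + kV = 4.292e+06 + 51·1.93e+07 = 9.886e+08 m³/yr.
C = 199000/9.886e+08 = 0.0002013 kg/m³ = 0.2013 mg/L.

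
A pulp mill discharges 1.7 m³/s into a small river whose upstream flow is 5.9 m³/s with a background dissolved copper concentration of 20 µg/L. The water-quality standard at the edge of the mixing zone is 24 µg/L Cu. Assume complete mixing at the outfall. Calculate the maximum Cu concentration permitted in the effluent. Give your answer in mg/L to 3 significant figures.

20 µg/L = 0.02 mg/L.
24 µg/L = 0.024 mg/L.
Mass balance: 0.024·7.6 = 1.7·Cₑ + 5.9·0.02.
Cₑ = (0.1824 − 0.118) / 1.7 = 0.03788 mg/L.

0.0379 mg/L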